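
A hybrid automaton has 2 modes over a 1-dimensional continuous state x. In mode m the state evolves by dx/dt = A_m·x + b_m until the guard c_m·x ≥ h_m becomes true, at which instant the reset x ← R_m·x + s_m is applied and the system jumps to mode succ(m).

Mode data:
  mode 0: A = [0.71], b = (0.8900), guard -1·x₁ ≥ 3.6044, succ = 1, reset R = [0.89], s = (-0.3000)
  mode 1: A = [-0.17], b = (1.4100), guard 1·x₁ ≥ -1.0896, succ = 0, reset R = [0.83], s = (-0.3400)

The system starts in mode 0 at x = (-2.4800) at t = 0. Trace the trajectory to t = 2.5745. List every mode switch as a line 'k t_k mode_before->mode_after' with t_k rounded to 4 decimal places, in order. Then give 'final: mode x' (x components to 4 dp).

Mode 0: guard c·x = 3.6044 hit at Δt = 0.9164 (t = 0.9164), x⁻ = (-3.6044) → reset → x⁺ = (-3.5079), jump to mode 1
Mode 1: guard c·x = -1.0896 hit at Δt = 1.3488 (t = 2.2652), x⁻ = (-1.0896) → reset → x⁺ = (-1.2444), jump to mode 0
Mode 0: flow for 0.3093 to horizon, guard not reached → x = (-1.2421)

1 0.9164 0->1
2 2.2652 1->0
final: 0 -1.2421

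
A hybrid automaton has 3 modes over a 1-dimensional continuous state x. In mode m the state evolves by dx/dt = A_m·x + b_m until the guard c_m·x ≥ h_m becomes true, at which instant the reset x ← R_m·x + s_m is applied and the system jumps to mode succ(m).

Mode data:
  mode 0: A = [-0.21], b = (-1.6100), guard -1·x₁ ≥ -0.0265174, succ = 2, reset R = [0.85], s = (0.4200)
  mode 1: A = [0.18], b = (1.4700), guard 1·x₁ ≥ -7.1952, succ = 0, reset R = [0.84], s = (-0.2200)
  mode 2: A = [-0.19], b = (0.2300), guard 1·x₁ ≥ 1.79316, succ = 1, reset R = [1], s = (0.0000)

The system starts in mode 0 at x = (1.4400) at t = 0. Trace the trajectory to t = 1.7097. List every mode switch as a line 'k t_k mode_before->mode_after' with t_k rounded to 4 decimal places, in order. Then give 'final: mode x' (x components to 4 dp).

1 0.8032 0->2
final: 2 0.5640

Mode 0: guard c·x = -0.0265 hit at Δt = 0.8032 (t = 0.8032), x⁻ = (0.0265) → reset → x⁺ = (0.4425), jump to mode 2
Mode 2: flow for 0.9065 to horizon, guard not reached → x = (0.5640)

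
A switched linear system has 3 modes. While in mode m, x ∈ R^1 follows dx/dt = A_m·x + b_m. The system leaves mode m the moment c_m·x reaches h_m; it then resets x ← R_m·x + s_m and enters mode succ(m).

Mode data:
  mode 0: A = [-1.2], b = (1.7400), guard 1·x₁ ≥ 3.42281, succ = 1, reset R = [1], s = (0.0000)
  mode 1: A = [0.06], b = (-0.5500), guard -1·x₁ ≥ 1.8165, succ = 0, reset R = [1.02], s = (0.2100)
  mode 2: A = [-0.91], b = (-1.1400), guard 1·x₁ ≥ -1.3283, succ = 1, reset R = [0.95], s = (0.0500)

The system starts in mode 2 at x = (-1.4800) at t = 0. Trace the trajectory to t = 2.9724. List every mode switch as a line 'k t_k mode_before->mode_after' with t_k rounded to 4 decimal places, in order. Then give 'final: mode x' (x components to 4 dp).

Mode 2: guard c·x = -1.3283 hit at Δt = 1.2101 (t = 1.2101), x⁻ = (-1.3283) → reset → x⁺ = (-1.2119), jump to mode 1
Mode 1: guard c·x = 1.8165 hit at Δt = 0.9437 (t = 2.1539), x⁻ = (-1.8165) → reset → x⁺ = (-1.6428), jump to mode 0
Mode 0: flow for 0.8185 to horizon, guard not reached → x = (0.2918)

1 1.2101 2->1
2 2.1539 1->0
final: 0 0.2918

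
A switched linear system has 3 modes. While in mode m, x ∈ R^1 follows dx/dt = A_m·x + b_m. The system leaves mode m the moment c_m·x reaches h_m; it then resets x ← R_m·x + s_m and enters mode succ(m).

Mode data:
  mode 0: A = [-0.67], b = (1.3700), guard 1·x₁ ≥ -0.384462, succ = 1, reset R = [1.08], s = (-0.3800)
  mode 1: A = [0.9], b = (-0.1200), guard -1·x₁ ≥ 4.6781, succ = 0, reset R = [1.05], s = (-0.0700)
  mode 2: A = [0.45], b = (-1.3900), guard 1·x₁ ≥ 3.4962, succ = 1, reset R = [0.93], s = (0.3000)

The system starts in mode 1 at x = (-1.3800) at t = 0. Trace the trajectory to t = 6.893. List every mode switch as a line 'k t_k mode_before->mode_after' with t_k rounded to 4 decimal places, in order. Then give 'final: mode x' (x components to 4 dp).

1 1.2852 1->0
2 2.8705 0->1
3 4.6984 1->0
4 6.2837 0->1
final: 1 -1.4734

Mode 1: guard c·x = 4.6781 hit at Δt = 1.2852 (t = 1.2852), x⁻ = (-4.6781) → reset → x⁺ = (-4.9820), jump to mode 0
Mode 0: guard c·x = -0.3845 hit at Δt = 1.5853 (t = 2.8705), x⁻ = (-0.3845) → reset → x⁺ = (-0.7952), jump to mode 1
Mode 1: guard c·x = 4.6781 hit at Δt = 1.8279 (t = 4.6984), x⁻ = (-4.6781) → reset → x⁺ = (-4.9820), jump to mode 0
Mode 0: guard c·x = -0.3845 hit at Δt = 1.5853 (t = 6.2837), x⁻ = (-0.3845) → reset → x⁺ = (-0.7952), jump to mode 1
Mode 1: flow for 0.6093 to horizon, guard not reached → x = (-1.4734)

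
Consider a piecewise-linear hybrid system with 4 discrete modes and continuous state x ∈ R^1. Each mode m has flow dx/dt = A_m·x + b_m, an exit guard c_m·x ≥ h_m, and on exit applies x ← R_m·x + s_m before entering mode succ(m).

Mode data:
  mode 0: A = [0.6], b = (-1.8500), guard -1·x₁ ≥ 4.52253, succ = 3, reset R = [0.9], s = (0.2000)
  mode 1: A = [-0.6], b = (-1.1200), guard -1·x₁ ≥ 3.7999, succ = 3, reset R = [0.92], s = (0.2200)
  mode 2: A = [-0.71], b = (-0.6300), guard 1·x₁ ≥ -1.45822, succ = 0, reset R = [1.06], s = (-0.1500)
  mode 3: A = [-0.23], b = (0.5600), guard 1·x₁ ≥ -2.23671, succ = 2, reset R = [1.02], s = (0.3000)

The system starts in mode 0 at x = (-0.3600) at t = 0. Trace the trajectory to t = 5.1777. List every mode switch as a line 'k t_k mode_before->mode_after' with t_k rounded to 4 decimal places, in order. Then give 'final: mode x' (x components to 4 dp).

Mode 0: guard c·x = 4.5225 hit at Δt = 1.3208 (t = 1.3208), x⁻ = (-4.5225) → reset → x⁺ = (-3.8703), jump to mode 3
Mode 3: guard c·x = -2.2367 hit at Δt = 1.3038 (t = 2.6246), x⁻ = (-2.2367) → reset → x⁺ = (-1.9814), jump to mode 2
Mode 2: guard c·x = -1.4582 hit at Δt = 0.9162 (t = 3.5408), x⁻ = (-1.4582) → reset → x⁺ = (-1.6957), jump to mode 0
Mode 0: guard c·x = 4.5225 hit at Δt = 0.7745 (t = 4.3153), x⁻ = (-4.5225) → reset → x⁺ = (-3.8703), jump to mode 3
Mode 3: flow for 0.8624 to horizon, guard not reached → x = (-2.7358)

1 1.3208 0->3
2 2.6246 3->2
3 3.5408 2->0
4 4.3153 0->3
final: 3 -2.7358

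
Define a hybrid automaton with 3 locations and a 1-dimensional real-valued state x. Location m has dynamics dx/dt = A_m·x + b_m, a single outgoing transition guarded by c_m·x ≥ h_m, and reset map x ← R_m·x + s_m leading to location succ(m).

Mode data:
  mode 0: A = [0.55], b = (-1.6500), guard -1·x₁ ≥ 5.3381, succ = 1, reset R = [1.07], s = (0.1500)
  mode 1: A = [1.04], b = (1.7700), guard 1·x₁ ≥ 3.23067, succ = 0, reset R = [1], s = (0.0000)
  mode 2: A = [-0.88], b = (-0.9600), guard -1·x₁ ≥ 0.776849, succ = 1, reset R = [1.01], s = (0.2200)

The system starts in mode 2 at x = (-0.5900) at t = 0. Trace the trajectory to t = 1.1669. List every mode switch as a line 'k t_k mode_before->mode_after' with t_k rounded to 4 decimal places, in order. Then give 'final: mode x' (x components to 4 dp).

1 0.5305 2->1
final: 1 0.5026

Mode 2: guard c·x = 0.7768 hit at Δt = 0.5305 (t = 0.5305), x⁻ = (-0.7768) → reset → x⁺ = (-0.5646), jump to mode 1
Mode 1: flow for 0.6364 to horizon, guard not reached → x = (0.5026)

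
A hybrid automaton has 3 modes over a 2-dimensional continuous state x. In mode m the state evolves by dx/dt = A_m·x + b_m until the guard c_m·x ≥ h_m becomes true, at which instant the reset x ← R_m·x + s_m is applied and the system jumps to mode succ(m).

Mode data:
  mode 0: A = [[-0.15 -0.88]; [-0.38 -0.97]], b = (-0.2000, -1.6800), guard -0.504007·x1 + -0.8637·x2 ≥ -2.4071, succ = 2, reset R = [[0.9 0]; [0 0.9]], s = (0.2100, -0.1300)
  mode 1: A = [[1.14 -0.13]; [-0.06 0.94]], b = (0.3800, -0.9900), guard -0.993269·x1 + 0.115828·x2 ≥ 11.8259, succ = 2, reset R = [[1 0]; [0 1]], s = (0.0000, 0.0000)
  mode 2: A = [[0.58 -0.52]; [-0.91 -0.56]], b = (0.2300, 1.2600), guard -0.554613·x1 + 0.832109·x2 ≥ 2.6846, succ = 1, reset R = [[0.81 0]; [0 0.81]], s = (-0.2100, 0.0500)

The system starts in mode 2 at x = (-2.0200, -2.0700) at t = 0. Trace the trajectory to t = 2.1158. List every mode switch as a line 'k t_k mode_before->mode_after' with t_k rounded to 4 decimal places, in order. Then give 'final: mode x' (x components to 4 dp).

1 0.9539 2->1
final: 1 -9.1412 1.7435

Mode 2: guard c·x = 2.6846 hit at Δt = 0.9539 (t = 0.9539), x⁻ = (-2.9138, 1.2842) → reset → x⁺ = (-2.5701, 1.0902), jump to mode 1
Mode 1: flow for 1.1619 to horizon, guard not reached → x = (-9.1412, 1.7435)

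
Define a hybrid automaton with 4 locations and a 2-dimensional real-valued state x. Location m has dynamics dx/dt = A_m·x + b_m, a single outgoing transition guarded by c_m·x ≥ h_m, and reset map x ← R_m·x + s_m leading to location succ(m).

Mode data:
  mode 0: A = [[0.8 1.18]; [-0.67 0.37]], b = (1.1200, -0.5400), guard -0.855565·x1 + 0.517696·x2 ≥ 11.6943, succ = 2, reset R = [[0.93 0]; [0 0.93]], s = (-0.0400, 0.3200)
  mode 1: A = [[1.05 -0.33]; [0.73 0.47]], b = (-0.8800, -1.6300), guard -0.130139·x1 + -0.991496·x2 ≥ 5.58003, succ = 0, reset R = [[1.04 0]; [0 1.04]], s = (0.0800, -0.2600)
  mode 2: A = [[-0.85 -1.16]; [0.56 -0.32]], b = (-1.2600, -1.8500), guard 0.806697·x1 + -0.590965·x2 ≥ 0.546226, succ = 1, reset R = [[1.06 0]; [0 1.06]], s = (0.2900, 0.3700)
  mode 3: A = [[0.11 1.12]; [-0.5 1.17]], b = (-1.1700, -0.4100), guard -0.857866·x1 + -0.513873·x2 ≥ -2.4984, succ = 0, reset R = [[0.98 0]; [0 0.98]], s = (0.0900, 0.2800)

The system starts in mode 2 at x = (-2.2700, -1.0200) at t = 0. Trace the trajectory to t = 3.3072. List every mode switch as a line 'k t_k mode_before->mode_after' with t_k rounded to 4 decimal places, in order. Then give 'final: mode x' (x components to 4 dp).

1 0.5807 2->1
2 1.3781 1->0
3 2.5960 0->2
final: 2 -5.4655 -6.3663

Mode 2: guard c·x = 0.5462 hit at Δt = 0.5807 (t = 0.5807), x⁻ = (-1.0195, -2.3159) → reset → x⁺ = (-0.7906, -2.0849), jump to mode 1
Mode 1: guard c·x = 5.5800 hit at Δt = 0.7974 (t = 1.3781), x⁻ = (-1.5298, -5.4271) → reset → x⁺ = (-1.5110, -5.9042), jump to mode 0
Mode 0: guard c·x = 11.6943 hit at Δt = 1.2179 (t = 2.5960), x⁻ = (-15.3371, -2.7576) → reset → x⁺ = (-14.3035, -2.2446), jump to mode 2
Mode 2: flow for 0.7112 to horizon, guard not reached → x = (-5.4655, -6.3663)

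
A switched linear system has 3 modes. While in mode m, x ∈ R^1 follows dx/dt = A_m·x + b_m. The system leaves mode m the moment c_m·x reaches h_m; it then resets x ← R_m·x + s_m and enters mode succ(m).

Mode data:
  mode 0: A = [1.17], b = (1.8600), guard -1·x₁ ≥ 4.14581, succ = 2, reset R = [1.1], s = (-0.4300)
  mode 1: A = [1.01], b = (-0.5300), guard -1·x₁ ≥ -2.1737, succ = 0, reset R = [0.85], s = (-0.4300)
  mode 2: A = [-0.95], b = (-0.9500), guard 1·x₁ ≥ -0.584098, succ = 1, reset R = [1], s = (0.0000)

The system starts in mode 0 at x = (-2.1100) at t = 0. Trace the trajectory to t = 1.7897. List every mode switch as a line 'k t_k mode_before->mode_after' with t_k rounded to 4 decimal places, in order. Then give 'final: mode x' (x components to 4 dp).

1 1.3606 0->2
final: 2 -3.6545

Mode 0: guard c·x = 4.1458 hit at Δt = 1.3606 (t = 1.3606), x⁻ = (-4.1458) → reset → x⁺ = (-4.9904), jump to mode 2
Mode 2: flow for 0.4291 to horizon, guard not reached → x = (-3.6545)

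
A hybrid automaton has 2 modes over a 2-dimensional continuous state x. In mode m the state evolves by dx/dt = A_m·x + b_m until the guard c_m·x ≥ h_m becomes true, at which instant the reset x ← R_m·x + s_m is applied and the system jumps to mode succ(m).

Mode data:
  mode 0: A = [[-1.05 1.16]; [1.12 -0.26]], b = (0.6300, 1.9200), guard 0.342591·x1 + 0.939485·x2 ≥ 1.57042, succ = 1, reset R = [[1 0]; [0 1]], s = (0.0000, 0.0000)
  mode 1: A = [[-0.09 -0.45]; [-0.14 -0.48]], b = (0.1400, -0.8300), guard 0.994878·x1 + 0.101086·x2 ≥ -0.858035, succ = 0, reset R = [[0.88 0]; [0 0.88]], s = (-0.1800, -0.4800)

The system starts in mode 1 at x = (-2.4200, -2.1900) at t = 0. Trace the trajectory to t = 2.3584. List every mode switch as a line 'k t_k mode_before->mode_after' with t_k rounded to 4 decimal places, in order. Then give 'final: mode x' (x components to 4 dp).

Mode 1: guard c·x = -0.8580 hit at Δt = 1.5301 (t = 1.5301), x⁻ = (-0.6859, -1.7373) → reset → x⁺ = (-0.7836, -2.0088), jump to mode 0
Mode 0: flow for 0.8283 to horizon, guard not reached → x = (-0.8672, -0.9520)

1 1.5301 1->0
final: 0 -0.8672 -0.9520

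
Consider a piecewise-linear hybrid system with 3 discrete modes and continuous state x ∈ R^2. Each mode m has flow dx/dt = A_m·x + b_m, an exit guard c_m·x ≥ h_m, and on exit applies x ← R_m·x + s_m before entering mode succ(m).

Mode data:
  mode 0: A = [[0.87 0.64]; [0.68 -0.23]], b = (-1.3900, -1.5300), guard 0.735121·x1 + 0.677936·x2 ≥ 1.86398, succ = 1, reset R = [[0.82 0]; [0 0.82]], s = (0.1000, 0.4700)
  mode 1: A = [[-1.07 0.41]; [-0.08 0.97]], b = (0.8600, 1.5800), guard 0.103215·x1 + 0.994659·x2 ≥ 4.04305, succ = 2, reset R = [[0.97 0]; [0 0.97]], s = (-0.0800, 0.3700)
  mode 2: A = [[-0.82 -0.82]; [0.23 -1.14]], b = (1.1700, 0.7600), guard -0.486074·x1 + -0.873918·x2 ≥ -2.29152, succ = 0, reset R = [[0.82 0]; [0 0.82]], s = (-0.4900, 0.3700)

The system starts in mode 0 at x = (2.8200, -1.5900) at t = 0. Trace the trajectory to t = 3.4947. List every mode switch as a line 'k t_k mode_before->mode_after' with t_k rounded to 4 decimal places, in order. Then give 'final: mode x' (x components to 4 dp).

Mode 0: guard c·x = 1.8640 hit at Δt = 1.0511 (t = 1.0511), x⁻ = (3.2634, -0.7892) → reset → x⁺ = (2.7760, -0.1772), jump to mode 1
Mode 1: guard c·x = 4.0431 hit at Δt = 1.4717 (t = 2.5228), x⁻ = (1.7859, 3.8794) → reset → x⁺ = (1.6524, 4.1331), jump to mode 2
Mode 2: guard c·x = -2.2915 hit at Δt = 0.6225 (t = 3.1453), x⁻ = (0.3076, 2.4510) → reset → x⁺ = (-0.2378, 2.3799), jump to mode 0
Mode 0: flow for 0.3494 to horizon, guard not reached → x = (-0.3632, 1.6176)

1 1.0511 0->1
2 2.5228 1->2
3 3.1453 2->0
final: 0 -0.3632 1.6176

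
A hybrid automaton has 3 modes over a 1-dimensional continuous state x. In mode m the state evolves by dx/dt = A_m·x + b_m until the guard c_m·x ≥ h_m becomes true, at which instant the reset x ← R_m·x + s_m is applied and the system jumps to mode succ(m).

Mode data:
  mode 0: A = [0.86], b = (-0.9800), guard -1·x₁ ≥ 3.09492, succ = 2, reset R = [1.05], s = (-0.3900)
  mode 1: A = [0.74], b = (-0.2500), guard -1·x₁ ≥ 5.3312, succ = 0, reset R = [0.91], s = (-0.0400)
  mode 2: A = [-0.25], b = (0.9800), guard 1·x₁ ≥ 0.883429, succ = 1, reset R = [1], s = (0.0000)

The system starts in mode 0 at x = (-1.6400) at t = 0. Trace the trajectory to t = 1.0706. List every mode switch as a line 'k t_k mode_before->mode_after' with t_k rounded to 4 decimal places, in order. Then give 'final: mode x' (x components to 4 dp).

1 0.4895 0->2
final: 2 -2.6175

Mode 0: guard c·x = 3.0949 hit at Δt = 0.4895 (t = 0.4895), x⁻ = (-3.0949) → reset → x⁺ = (-3.6397), jump to mode 2
Mode 2: flow for 0.5811 to horizon, guard not reached → x = (-2.6175)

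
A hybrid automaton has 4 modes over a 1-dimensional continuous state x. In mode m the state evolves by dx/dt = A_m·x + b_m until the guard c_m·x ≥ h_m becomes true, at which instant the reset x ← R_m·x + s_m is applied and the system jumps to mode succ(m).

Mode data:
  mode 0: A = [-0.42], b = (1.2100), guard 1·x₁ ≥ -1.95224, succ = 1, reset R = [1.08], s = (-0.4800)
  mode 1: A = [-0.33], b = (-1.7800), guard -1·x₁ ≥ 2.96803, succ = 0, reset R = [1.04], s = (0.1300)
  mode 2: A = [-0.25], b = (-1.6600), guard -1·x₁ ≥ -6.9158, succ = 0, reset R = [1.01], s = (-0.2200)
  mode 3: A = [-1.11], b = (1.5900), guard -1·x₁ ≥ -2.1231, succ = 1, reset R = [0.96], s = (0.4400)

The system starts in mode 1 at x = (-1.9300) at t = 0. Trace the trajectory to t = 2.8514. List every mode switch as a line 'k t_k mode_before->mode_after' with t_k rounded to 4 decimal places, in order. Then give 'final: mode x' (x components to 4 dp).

1 1.0794 1->0
2 1.5290 0->1
3 1.9695 1->0
4 2.4191 0->1
final: 1 -2.9614

Mode 1: guard c·x = 2.9680 hit at Δt = 1.0794 (t = 1.0794), x⁻ = (-2.9680) → reset → x⁺ = (-2.9568), jump to mode 0
Mode 0: guard c·x = -1.9522 hit at Δt = 0.4496 (t = 1.5290), x⁻ = (-1.9522) → reset → x⁺ = (-2.5884), jump to mode 1
Mode 1: guard c·x = 2.9680 hit at Δt = 0.4406 (t = 1.9695), x⁻ = (-2.9680) → reset → x⁺ = (-2.9568), jump to mode 0
Mode 0: guard c·x = -1.9522 hit at Δt = 0.4496 (t = 2.4191), x⁻ = (-1.9522) → reset → x⁺ = (-2.5884), jump to mode 1
Mode 1: flow for 0.4323 to horizon, guard not reached → x = (-2.9614)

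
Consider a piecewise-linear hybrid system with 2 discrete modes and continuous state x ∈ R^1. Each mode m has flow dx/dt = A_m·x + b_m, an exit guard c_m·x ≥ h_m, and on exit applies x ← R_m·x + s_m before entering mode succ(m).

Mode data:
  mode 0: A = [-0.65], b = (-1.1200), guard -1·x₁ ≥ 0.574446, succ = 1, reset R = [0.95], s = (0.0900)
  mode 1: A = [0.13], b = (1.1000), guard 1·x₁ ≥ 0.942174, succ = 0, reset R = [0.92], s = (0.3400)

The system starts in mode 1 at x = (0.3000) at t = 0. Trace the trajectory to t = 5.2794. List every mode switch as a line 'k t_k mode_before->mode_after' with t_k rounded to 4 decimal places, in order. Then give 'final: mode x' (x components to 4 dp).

1 0.5441 1->0
2 1.9847 0->1
3 3.2227 1->0
4 4.6633 0->1
final: 1 0.2119

Mode 1: guard c·x = 0.9422 hit at Δt = 0.5441 (t = 0.5441), x⁻ = (0.9422) → reset → x⁺ = (1.2068), jump to mode 0
Mode 0: guard c·x = 0.5744 hit at Δt = 1.4406 (t = 1.9847), x⁻ = (-0.5744) → reset → x⁺ = (-0.4557), jump to mode 1
Mode 1: guard c·x = 0.9422 hit at Δt = 1.2380 (t = 3.2227), x⁻ = (0.9422) → reset → x⁺ = (1.2068), jump to mode 0
Mode 0: guard c·x = 0.5744 hit at Δt = 1.4406 (t = 4.6633), x⁻ = (-0.5744) → reset → x⁺ = (-0.4557), jump to mode 1
Mode 1: flow for 0.6161 to horizon, guard not reached → x = (0.2119)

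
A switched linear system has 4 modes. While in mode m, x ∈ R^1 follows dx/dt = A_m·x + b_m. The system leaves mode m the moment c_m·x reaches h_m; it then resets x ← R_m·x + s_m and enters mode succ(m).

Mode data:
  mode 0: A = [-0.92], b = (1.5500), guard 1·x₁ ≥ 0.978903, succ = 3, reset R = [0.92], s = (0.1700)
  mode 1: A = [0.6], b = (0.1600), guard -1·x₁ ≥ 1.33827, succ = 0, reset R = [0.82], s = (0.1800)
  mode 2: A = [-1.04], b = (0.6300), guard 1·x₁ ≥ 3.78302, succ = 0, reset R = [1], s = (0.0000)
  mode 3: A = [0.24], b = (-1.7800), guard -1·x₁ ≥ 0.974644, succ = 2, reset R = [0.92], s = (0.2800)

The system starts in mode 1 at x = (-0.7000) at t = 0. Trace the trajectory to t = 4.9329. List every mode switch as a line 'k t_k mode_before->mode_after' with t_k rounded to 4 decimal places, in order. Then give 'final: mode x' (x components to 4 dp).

1 1.5090 1->0
2 2.9271 0->3
3 4.0911 3->2
final: 2 0.0964

Mode 1: guard c·x = 1.3383 hit at Δt = 1.5090 (t = 1.5090), x⁻ = (-1.3383) → reset → x⁺ = (-0.9174), jump to mode 0
Mode 0: guard c·x = 0.9789 hit at Δt = 1.4181 (t = 2.9271), x⁻ = (0.9789) → reset → x⁺ = (1.0706), jump to mode 3
Mode 3: guard c·x = 0.9746 hit at Δt = 1.1640 (t = 4.0911), x⁻ = (-0.9746) → reset → x⁺ = (-0.6167), jump to mode 2
Mode 2: flow for 0.8418 to horizon, guard not reached → x = (0.0964)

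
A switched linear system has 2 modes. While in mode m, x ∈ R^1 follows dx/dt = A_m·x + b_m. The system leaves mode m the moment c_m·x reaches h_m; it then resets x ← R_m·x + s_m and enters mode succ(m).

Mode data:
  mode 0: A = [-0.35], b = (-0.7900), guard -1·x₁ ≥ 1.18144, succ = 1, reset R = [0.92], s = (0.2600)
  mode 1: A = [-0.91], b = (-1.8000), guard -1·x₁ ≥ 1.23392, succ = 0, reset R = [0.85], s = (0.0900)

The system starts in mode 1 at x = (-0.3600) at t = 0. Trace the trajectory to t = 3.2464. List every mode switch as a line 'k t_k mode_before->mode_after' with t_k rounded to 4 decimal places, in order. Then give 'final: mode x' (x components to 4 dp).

Mode 1: guard c·x = 1.2339 hit at Δt = 0.8536 (t = 0.8536), x⁻ = (-1.2339) → reset → x⁺ = (-0.9588), jump to mode 0
Mode 0: guard c·x = 1.1814 hit at Δt = 0.5374 (t = 1.3910), x⁻ = (-1.1814) → reset → x⁺ = (-0.8269), jump to mode 1
Mode 1: guard c·x = 1.2339 hit at Δt = 0.4794 (t = 1.8704), x⁻ = (-1.2339) → reset → x⁺ = (-0.9588), jump to mode 0
Mode 0: guard c·x = 1.1814 hit at Δt = 0.5374 (t = 2.4078), x⁻ = (-1.1814) → reset → x⁺ = (-0.8269), jump to mode 1
Mode 1: guard c·x = 1.2339 hit at Δt = 0.4794 (t = 2.8873), x⁻ = (-1.2339) → reset → x⁺ = (-0.9588), jump to mode 0
Mode 0: flow for 0.3591 to horizon, guard not reached → x = (-1.1122)

1 0.8536 1->0
2 1.3910 0->1
3 1.8704 1->0
4 2.4078 0->1
5 2.8873 1->0
final: 0 -1.1122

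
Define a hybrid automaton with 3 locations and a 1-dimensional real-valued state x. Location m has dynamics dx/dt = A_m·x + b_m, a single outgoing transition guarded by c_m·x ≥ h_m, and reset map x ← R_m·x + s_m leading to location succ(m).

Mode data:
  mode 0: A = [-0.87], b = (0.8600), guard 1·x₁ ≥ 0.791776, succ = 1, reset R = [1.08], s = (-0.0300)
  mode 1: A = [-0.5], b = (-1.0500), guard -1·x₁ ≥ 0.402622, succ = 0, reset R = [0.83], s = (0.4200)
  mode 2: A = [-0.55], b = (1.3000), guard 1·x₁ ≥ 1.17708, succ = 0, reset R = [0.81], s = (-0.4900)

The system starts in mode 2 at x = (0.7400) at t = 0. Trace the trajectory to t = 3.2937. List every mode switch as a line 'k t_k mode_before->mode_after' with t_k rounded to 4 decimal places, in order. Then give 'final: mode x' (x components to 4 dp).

1 0.5702 2->0
2 1.6986 0->1
3 2.7871 1->0
final: 0 0.4076

Mode 2: guard c·x = 1.1771 hit at Δt = 0.5702 (t = 0.5702), x⁻ = (1.1771) → reset → x⁺ = (0.4634), jump to mode 0
Mode 0: guard c·x = 0.7918 hit at Δt = 1.1284 (t = 1.6986), x⁻ = (0.7918) → reset → x⁺ = (0.8251), jump to mode 1
Mode 1: guard c·x = 0.4026 hit at Δt = 1.0885 (t = 2.7871), x⁻ = (-0.4026) → reset → x⁺ = (0.0858), jump to mode 0
Mode 0: flow for 0.5066 to horizon, guard not reached → x = (0.4076)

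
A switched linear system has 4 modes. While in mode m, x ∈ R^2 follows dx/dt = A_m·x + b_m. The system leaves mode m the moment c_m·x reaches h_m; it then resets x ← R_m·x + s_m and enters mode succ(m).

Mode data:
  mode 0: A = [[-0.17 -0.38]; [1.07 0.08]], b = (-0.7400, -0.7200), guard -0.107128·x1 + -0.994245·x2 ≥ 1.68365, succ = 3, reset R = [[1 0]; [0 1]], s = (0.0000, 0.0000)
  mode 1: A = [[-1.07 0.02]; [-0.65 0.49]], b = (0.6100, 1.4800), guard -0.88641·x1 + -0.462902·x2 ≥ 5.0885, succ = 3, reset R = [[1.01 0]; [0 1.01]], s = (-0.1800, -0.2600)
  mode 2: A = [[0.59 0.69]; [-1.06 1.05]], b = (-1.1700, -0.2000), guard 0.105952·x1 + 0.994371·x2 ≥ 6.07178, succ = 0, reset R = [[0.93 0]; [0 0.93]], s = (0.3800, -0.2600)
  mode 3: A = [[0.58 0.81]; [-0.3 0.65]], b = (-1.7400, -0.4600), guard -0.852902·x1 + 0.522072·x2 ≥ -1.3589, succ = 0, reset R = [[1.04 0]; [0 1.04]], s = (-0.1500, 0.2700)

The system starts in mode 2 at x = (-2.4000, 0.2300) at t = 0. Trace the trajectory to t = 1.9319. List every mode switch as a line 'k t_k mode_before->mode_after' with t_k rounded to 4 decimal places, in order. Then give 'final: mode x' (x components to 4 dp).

1 1.0170 2->0
final: 0 -4.4705 1.5773

Mode 2: guard c·x = 6.0718 hit at Δt = 1.0170 (t = 1.0170), x⁻ = (-3.7131, 6.5018) → reset → x⁺ = (-3.0732, 5.7867), jump to mode 0
Mode 0: flow for 0.9149 to horizon, guard not reached → x = (-4.4705, 1.5773)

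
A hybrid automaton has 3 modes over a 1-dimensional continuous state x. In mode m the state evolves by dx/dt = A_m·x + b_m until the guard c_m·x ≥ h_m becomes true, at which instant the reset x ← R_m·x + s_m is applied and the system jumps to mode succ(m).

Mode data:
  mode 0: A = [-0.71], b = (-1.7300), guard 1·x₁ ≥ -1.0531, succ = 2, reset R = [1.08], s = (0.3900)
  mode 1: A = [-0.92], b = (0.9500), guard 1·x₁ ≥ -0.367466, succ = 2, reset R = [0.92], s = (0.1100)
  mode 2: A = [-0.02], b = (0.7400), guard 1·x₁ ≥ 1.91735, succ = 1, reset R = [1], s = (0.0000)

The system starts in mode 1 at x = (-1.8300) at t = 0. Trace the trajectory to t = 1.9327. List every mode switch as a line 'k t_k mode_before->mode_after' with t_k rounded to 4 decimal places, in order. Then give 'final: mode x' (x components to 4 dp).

Mode 1: guard c·x = -0.3675 hit at Δt = 0.7774 (t = 0.7774), x⁻ = (-0.3675) → reset → x⁺ = (-0.2281), jump to mode 2
Mode 2: flow for 1.1553 to horizon, guard not reached → x = (0.6223)

1 0.7774 1->2
final: 2 0.6223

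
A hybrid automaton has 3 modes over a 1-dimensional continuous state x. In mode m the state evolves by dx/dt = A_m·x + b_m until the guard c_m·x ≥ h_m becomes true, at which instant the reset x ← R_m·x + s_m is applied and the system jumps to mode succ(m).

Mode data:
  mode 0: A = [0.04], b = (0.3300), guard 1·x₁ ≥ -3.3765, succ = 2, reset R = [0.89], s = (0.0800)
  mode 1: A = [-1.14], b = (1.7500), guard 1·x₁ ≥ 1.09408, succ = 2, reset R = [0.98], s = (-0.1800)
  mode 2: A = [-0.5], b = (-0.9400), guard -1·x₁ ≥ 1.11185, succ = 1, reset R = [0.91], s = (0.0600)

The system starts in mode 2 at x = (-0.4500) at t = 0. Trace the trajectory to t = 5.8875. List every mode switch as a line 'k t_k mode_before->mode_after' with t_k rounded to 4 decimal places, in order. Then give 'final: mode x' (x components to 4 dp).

Mode 2: guard c·x = 1.1119 hit at Δt = 1.2429 (t = 1.2429), x⁻ = (-1.1118) → reset → x⁺ = (-0.9518), jump to mode 1
Mode 1: guard c·x = 1.0941 hit at Δt = 1.5173 (t = 2.7602), x⁻ = (1.0941) → reset → x⁺ = (0.8922), jump to mode 2
Mode 2: guard c·x = 1.1119 hit at Δt = 2.5668 (t = 5.3270), x⁻ = (-1.1118) → reset → x⁺ = (-0.9518), jump to mode 1
Mode 1: flow for 0.5605 to horizon, guard not reached → x = (0.2224)

1 1.2429 2->1
2 2.7602 1->2
3 5.3270 2->1
final: 1 0.2224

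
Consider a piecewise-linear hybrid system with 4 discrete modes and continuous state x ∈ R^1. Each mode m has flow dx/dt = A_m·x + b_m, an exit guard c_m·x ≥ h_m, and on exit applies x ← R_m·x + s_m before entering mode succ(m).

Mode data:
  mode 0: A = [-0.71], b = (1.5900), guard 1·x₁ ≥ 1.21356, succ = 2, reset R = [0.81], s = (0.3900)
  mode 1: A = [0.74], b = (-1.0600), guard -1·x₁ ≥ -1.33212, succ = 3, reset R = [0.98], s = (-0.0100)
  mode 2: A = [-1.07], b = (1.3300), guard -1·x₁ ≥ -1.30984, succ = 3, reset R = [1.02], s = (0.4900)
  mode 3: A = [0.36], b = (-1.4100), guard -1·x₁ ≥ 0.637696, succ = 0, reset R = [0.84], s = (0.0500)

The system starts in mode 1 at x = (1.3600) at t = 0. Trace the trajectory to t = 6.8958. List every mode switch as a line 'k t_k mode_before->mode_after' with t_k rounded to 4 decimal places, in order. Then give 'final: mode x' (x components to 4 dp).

Mode 1: guard c·x = -1.3321 hit at Δt = 0.4400 (t = 0.4400), x⁻ = (1.3321) → reset → x⁺ = (1.2955), jump to mode 3
Mode 3: guard c·x = 0.6377 hit at Δt = 1.5346 (t = 1.9747), x⁻ = (-0.6377) → reset → x⁺ = (-0.4857), jump to mode 0
Mode 0: guard c·x = 1.2136 hit at Δt = 1.3760 (t = 3.3506), x⁻ = (1.2136) → reset → x⁺ = (1.3730), jump to mode 2
Mode 2: guard c·x = -1.3098 hit at Δt = 0.6215 (t = 3.9722), x⁻ = (1.3098) → reset → x⁺ = (1.8260), jump to mode 3
Mode 3: guard c·x = 0.6377 hit at Δt = 2.1628 (t = 6.1350), x⁻ = (-0.6377) → reset → x⁺ = (-0.4857), jump to mode 0
Mode 0: flow for 0.7608 to horizon, guard not reached → x = (0.6516)

1 0.4400 1->3
2 1.9747 3->0
3 3.3506 0->2
4 3.9722 2->3
5 6.1350 3->0
final: 0 0.6516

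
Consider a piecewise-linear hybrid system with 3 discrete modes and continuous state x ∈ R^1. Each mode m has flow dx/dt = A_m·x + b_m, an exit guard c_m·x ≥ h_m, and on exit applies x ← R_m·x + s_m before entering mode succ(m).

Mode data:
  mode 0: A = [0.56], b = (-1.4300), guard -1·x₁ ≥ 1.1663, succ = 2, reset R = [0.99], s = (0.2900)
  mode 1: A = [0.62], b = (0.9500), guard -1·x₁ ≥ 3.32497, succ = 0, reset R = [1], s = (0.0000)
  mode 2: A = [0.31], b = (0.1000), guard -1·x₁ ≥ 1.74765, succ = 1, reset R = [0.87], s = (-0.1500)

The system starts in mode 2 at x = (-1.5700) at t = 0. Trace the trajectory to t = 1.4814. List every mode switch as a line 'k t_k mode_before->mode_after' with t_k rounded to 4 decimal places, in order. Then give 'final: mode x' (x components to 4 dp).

1 0.4295 2->1
final: 1 -1.7976

Mode 2: guard c·x = 1.7476 hit at Δt = 0.4295 (t = 0.4295), x⁻ = (-1.7476) → reset → x⁺ = (-1.6705), jump to mode 1
Mode 1: flow for 1.0519 to horizon, guard not reached → x = (-1.7976)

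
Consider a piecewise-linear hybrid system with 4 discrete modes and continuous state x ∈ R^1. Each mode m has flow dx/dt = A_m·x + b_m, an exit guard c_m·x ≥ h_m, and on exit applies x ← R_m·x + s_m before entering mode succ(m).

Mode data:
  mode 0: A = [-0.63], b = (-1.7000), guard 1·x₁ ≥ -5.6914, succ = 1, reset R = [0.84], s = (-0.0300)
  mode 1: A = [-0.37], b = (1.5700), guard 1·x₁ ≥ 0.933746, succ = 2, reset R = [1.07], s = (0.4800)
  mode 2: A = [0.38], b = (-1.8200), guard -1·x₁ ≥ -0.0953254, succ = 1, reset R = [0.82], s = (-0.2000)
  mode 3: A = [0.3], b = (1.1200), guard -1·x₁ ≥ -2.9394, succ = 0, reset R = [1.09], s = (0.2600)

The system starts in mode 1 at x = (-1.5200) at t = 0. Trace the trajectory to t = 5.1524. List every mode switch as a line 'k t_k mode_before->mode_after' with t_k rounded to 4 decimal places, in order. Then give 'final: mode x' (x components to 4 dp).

Mode 1: guard c·x = 0.9337 hit at Δt = 1.4992 (t = 1.4992), x⁻ = (0.9337) → reset → x⁺ = (1.4791), jump to mode 2
Mode 2: guard c·x = -0.0953 hit at Δt = 0.9191 (t = 2.4183), x⁻ = (0.0953) → reset → x⁺ = (-0.1218), jump to mode 1
Mode 1: guard c·x = 0.9337 hit at Δt = 0.7482 (t = 3.1665), x⁻ = (0.9337) → reset → x⁺ = (1.4791), jump to mode 2
Mode 2: guard c·x = -0.0953 hit at Δt = 0.9191 (t = 4.0856), x⁻ = (0.0953) → reset → x⁺ = (-0.1218), jump to mode 1
Mode 1: guard c·x = 0.9337 hit at Δt = 0.7482 (t = 4.8338), x⁻ = (0.9337) → reset → x⁺ = (1.4791), jump to mode 2
Mode 2: flow for 0.3186 to horizon, guard not reached → x = (1.0531)

1 1.4992 1->2
2 2.4183 2->1
3 3.1665 1->2
4 4.0856 2->1
5 4.8338 1->2
final: 2 1.0531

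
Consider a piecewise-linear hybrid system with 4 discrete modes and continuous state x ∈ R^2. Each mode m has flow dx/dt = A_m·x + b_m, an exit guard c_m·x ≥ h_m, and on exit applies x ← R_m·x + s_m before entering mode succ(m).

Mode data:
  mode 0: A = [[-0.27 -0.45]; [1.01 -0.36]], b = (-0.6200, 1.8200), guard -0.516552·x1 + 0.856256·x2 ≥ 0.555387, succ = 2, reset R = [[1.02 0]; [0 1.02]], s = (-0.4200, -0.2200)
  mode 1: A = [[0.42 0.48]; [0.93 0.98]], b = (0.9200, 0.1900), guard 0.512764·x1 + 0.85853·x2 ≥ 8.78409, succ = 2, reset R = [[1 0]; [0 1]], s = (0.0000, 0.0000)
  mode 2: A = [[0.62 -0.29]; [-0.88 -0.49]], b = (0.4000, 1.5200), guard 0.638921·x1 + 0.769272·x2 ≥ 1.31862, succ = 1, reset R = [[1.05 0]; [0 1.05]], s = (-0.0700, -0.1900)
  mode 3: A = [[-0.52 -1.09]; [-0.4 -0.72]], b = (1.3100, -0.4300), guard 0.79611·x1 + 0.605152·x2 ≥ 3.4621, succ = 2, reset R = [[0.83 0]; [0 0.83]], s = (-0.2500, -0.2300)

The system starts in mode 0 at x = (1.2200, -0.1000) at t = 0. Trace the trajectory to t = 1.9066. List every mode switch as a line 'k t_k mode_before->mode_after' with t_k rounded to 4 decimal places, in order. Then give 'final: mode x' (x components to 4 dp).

Mode 0: guard c·x = 0.5554 hit at Δt = 0.4499 (t = 0.4499), x⁻ = (0.7154, 1.0802) → reset → x⁺ = (0.3097, 0.8818), jump to mode 2
Mode 2: guard c·x = 1.3186 hit at Δt = 0.6416 (t = 1.0915), x⁻ = (0.5280, 1.2756) → reset → x⁺ = (0.4844, 1.1494), jump to mode 1
Mode 1: flow for 0.8151 to horizon, guard not reached → x = (2.6417, 4.2607)

1 0.4499 0->2
2 1.0915 2->1
final: 1 2.6417 4.2607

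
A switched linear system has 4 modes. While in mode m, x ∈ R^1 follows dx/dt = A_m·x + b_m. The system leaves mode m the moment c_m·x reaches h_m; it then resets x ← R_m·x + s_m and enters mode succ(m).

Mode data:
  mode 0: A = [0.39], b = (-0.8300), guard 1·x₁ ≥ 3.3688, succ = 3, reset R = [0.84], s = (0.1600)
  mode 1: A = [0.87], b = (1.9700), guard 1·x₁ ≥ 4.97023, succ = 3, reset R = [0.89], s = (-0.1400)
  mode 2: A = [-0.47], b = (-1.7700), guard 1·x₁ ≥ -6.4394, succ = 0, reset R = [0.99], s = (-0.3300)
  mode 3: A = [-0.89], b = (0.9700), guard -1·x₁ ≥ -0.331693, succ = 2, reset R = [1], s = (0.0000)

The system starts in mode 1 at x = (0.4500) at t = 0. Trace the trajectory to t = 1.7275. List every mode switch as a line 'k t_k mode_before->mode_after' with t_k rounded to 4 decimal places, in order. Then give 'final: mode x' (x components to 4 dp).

1 1.1268 1->3
final: 3 2.9610

Mode 1: guard c·x = 4.9702 hit at Δt = 1.1268 (t = 1.1268), x⁻ = (4.9702) → reset → x⁺ = (4.2835), jump to mode 3
Mode 3: flow for 0.6007 to horizon, guard not reached → x = (2.9610)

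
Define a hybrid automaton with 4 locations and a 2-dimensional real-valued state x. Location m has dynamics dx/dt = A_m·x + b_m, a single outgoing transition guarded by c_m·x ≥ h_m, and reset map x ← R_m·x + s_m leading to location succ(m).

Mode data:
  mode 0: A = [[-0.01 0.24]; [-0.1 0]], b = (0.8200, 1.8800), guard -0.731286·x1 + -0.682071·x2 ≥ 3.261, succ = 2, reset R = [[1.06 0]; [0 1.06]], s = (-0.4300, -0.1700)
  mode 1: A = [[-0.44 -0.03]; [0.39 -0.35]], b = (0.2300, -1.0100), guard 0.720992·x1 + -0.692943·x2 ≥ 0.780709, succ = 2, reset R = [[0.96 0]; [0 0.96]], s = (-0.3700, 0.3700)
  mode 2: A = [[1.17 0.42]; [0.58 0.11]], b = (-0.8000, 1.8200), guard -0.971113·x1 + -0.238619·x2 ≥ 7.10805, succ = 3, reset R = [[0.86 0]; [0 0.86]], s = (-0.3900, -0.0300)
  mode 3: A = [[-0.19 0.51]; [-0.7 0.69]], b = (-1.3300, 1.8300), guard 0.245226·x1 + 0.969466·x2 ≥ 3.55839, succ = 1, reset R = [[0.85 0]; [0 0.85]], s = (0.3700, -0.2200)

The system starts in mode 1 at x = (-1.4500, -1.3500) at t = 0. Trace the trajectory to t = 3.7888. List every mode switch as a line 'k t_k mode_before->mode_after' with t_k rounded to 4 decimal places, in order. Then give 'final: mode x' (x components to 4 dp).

Mode 1: guard c·x = 0.7807 hit at Δt = 0.7719 (t = 0.7719), x⁻ = (-0.8480, -2.0090) → reset → x⁺ = (-1.1841, -1.5586), jump to mode 2
Mode 2: guard c·x = 7.1081 hit at Δt = 1.0403 (t = 1.8122), x⁻ = (-6.8496, -1.9125) → reset → x⁺ = (-6.2806, -1.6747), jump to mode 3
Mode 3: guard c·x = 3.5584 hit at Δt = 0.9470 (t = 2.7592), x⁻ = (-5.7428, 5.1231) → reset → x⁺ = (-4.5113, 4.1346), jump to mode 1
Mode 1: flow for 1.0296 to horizon, guard not reached → x = (-2.7321, 0.8270)

1 0.7719 1->2
2 1.8122 2->3
3 2.7592 3->1
final: 1 -2.7321 0.8270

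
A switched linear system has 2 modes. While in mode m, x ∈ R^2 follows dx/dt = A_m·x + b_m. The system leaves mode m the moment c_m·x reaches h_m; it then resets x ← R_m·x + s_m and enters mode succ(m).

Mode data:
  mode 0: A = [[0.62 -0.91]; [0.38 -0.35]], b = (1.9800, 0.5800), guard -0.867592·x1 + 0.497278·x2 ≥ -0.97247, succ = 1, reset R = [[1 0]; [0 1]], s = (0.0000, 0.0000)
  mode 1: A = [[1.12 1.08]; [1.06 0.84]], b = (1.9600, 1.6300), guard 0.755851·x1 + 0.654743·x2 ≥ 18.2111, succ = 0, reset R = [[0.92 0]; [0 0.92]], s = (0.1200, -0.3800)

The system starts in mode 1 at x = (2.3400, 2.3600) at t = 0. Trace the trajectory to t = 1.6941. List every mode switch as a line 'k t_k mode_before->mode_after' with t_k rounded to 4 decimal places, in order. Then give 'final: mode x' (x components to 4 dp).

Mode 1: guard c·x = 18.2111 hit at Δt = 0.7051 (t = 0.7051), x⁻ = (13.6177, 12.0936) → reset → x⁺ = (12.6483, 10.7461), jump to mode 0
Mode 0: flow for 0.9890 to horizon, guard not reached → x = (11.9202, 12.0247)

1 0.7051 1->0
final: 0 11.9202 12.0247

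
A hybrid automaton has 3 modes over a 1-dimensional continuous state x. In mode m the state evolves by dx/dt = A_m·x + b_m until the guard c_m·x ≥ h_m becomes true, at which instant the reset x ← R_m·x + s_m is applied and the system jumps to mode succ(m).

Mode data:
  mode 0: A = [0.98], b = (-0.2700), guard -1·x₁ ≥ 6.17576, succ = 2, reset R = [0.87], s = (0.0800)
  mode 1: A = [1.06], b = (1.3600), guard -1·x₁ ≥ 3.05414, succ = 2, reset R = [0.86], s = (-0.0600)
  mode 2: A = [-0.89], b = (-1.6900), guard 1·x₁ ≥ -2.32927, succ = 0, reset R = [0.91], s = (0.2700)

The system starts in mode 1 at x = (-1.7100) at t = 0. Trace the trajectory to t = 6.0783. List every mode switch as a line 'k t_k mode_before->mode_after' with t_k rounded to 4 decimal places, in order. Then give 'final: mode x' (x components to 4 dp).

Mode 1: guard c·x = 3.0541 hit at Δt = 1.3421 (t = 1.3421), x⁻ = (-3.0541) → reset → x⁺ = (-2.6866), jump to mode 2
Mode 2: guard c·x = -2.3293 hit at Δt = 0.6791 (t = 2.0212), x⁻ = (-2.3293) → reset → x⁺ = (-1.8496), jump to mode 0
Mode 0: guard c·x = 6.1758 hit at Δt = 1.1331 (t = 3.1543), x⁻ = (-6.1758) → reset → x⁺ = (-5.2929), jump to mode 2
Mode 2: guard c·x = -2.3293 hit at Δt = 2.3203 (t = 5.4746), x⁻ = (-2.3293) → reset → x⁺ = (-1.8496), jump to mode 0
Mode 0: flow for 0.6037 to horizon, guard not reached → x = (-3.5644)

1 1.3421 1->2
2 2.0212 2->0
3 3.1543 0->2
4 5.4746 2->0
final: 0 -3.5644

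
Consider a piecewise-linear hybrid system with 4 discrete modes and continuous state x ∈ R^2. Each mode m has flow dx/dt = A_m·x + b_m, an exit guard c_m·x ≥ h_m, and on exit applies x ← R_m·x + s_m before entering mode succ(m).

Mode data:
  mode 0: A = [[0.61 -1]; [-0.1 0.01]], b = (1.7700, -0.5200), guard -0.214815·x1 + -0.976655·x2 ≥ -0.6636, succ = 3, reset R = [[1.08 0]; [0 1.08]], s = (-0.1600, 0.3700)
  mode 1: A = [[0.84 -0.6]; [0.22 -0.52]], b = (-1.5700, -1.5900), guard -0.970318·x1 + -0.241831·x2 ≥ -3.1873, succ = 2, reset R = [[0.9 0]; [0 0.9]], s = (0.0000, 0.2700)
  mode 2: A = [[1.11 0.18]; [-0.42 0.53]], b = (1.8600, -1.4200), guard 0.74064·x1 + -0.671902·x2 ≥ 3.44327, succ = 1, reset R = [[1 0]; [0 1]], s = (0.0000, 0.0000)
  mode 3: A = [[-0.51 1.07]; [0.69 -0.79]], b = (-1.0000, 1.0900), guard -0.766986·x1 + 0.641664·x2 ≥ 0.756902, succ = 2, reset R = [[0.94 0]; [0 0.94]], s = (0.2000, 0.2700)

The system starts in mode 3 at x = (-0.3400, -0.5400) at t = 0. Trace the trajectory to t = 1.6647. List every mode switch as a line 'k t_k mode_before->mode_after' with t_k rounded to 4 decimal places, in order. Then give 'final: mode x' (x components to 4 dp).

Mode 3: guard c·x = 0.7569 hit at Δt = 0.7329 (t = 0.7329), x⁻ = (-0.9702, 0.0199) → reset → x⁺ = (-0.7120, 0.2887), jump to mode 2
Mode 2: flow for 0.9318 to horizon, guard not reached → x = (0.9702, -1.2071)

1 0.7329 3->2
final: 2 0.9702 -1.2071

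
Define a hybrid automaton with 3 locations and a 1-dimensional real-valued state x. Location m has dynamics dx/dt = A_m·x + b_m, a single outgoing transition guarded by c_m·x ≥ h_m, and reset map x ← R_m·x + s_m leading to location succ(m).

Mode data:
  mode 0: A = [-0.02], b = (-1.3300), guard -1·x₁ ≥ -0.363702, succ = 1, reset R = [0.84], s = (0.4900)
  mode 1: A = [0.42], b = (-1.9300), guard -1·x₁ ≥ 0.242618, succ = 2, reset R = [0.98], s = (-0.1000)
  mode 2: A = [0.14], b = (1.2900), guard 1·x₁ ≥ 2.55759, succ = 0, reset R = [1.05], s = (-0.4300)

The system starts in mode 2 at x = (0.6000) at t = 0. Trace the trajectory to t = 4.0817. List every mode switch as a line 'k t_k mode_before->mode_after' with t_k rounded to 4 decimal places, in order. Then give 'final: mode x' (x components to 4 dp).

1 1.2991 2->0
2 2.6941 0->1
3 3.2692 1->2
final: 2 0.7316

Mode 2: guard c·x = 2.5576 hit at Δt = 1.2991 (t = 1.2991), x⁻ = (2.5576) → reset → x⁺ = (2.2555), jump to mode 0
Mode 0: guard c·x = -0.3637 hit at Δt = 1.3950 (t = 2.6941), x⁻ = (0.3637) → reset → x⁺ = (0.7955), jump to mode 1
Mode 1: guard c·x = 0.2426 hit at Δt = 0.5751 (t = 3.2692), x⁻ = (-0.2426) → reset → x⁺ = (-0.3378), jump to mode 2
Mode 2: flow for 0.8125 to horizon, guard not reached → x = (0.7316)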